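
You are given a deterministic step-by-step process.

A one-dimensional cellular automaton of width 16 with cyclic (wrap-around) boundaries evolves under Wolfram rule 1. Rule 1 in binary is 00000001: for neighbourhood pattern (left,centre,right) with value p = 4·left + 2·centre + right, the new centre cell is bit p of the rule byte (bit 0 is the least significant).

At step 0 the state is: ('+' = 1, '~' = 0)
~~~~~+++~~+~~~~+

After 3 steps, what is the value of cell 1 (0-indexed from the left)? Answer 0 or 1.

k=0  ~~~~~+++~~+~~~~+
k=1  ~+++~~~~~~~~++~~
k=2  ~~~~~++++++~~~~+
k=3  ~+++~~~~~~~~++~~

1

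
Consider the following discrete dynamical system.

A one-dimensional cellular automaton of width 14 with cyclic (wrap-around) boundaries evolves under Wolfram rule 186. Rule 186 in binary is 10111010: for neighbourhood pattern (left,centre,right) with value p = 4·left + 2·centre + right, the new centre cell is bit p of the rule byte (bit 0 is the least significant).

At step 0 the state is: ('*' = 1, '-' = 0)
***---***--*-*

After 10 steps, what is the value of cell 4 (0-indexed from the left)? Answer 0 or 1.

[0] ***---***--*-*
[1] **-*-***-**-**
[2] *-*-***-**-***
[3] -*-***-**-****
[4] *-***-**-****-
[5] -***-**-****-*
[6] ***-**-****-*-
[7] **-**-****-*-*
[8] *-**-****-*-**
[9] -**-****-*-***
[10] **-****-*-***-

1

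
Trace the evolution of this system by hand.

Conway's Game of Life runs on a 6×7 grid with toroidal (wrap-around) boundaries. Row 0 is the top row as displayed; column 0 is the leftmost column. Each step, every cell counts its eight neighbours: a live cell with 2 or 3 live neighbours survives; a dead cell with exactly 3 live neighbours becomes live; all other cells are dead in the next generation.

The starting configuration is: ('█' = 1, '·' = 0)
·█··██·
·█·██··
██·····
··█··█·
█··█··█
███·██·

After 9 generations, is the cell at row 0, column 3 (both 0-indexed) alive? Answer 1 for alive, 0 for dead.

step 0: ·█··██·
·█·██··
██·····
··█··█·
█··█··█
███·██·
step 1: ······█
·█·███·
██·██··
··█····
█··█···
··█····
step 2: ··████·
·█·█·██
██···█·
█·█·█··
·███···
·······
step 3: ··██·██
·█·█···
···█·█·
█···█·█
·███···
·█·····
step 4: ██·██··
···█·██
█·██·██
██··███
·███···
██··█··
step 5: ·█·█···
·······
··██···
·······
···█···
····█··
step 6: ·······
···█···
·······
··██···
·······
··███··
step 7: ··█·█··
·······
··██···
·······
····█··
···█···
step 8: ···█···
··█····
·······
···█···
·······
···██··
step 9: ··███··
·······
·······
·······
···██··
···██··

1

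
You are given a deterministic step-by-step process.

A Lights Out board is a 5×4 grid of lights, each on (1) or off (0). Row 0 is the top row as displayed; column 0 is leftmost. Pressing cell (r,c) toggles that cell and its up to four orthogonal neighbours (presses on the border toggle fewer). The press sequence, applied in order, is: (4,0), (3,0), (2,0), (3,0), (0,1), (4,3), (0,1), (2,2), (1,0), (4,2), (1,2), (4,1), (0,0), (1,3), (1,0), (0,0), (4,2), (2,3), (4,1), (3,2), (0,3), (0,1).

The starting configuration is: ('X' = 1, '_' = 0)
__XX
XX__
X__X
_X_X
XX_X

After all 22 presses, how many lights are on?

step 0: __XX
XX__
X__X
_X_X
XX_X
step 1: __XX
XX__
X__X
XX_X
___X
step 2: __XX
XX__
___X
___X
X__X
step 3: __XX
_X__
XX_X
X__X
X__X
step 4: __XX
_X__
_X_X
_X_X
___X
step 5: XX_X
____
_X_X
_X_X
___X
step 6: XX_X
____
_X_X
_X__
__X_
step 7: __XX
_X__
_X_X
_X__
__X_
step 8: __XX
_XX_
__X_
_XX_
__X_
step 9: X_XX
X_X_
X_X_
_XX_
__X_
step 10: X_XX
X_X_
X_X_
_X__
_X_X
step 11: X__X
XX_X
X___
_X__
_X_X
step 12: X__X
XX_X
X___
____
X_XX
step 13: _X_X
_X_X
X___
____
X_XX
step 14: _X__
_XX_
X__X
____
X_XX
step 15: XX__
X_X_
___X
____
X_XX
step 16: ____
__X_
___X
____
X_XX
step 17: ____
__X_
___X
__X_
XX__
step 18: ____
__XX
__X_
__XX
XX__
step 19: ____
__XX
__X_
_XXX
__X_
step 20: ____
__XX
____
____
____
step 21: __XX
__X_
____
____
____
step 22: XX_X
_XX_
____
____
____

5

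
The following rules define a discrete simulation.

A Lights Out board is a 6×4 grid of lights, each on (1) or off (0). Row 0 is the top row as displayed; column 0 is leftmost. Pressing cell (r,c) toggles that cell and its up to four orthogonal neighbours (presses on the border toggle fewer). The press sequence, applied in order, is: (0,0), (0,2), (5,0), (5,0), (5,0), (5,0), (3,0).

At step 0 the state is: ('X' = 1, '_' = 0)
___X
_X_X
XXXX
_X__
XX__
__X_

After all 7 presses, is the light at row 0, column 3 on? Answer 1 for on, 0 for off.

gen 0: ___X
_X_X
XXXX
_X__
XX__
__X_
gen 1: XX_X
XX_X
XXXX
_X__
XX__
__X_
gen 2: X_X_
XXXX
XXXX
_X__
XX__
__X_
gen 3: X_X_
XXXX
XXXX
_X__
_X__
XXX_
gen 4: X_X_
XXXX
XXXX
_X__
XX__
__X_
gen 5: X_X_
XXXX
XXXX
_X__
_X__
XXX_
gen 6: X_X_
XXXX
XXXX
_X__
XX__
__X_
gen 7: X_X_
XXXX
_XXX
X___
_X__
__X_

0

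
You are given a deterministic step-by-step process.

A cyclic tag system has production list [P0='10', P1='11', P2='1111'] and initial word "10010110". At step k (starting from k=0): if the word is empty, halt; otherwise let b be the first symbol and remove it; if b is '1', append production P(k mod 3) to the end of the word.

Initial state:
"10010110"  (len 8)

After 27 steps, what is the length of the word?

t=0: "10010110"  (len 8)
t=1: "001011010"  (len 9)
t=2: "01011010"  (len 8)
t=3: "1011010"  (len 7)
t=4: "01101010"  (len 8)
t=5: "1101010"  (len 7)
t=6: "1010101111"  (len 10)
t=7: "01010111110"  (len 11)
t=8: "1010111110"  (len 10)
t=9: "0101111101111"  (len 13)
t=10: "101111101111"  (len 12)
t=11: "0111110111111"  (len 13)
t=12: "111110111111"  (len 12)
t=13: "1111011111110"  (len 13)
t=14: "11101111111011"  (len 14)
t=15: "11011111110111111"  (len 17)
t=16: "101111111011111110"  (len 18)
t=17: "0111111101111111011"  (len 19)
t=18: "111111101111111011"  (len 18)
t=19: "1111110111111101110"  (len 19)
t=20: "11111011111110111011"  (len 20)
t=21: "11110111111101110111111"  (len 23)
t=22: "111011111110111011111110"  (len 24)
t=23: "1101111111011101111111011"  (len 25)
t=24: "1011111110111011111110111111"  (len 28)
t=25: "01111111011101111111011111110"  (len 29)
t=26: "1111111011101111111011111110"  (len 28)
t=27: "1111110111011111110111111101111"  (len 31)

31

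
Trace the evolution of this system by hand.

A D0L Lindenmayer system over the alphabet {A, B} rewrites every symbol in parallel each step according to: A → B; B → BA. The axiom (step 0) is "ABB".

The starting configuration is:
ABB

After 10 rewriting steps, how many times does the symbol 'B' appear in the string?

0) ABB
1) BBABA
2) BABABBAB
3) BABBABBABABBA
4) BABBABABBABABBABBABAB
5) BABBABABBABBABABBABBABABBABABBABBA
6) BABBABABBABBABABBABABBABBABABBABABBABBABABBABBABABBABAB
7) BABBABABBABBABABBABABBABBABABBABBABABBABABBABBABABBABBABABBABABBABBABABBABABBABBABABBABBA
8) BABBABABBABBABABBABABBABBABABBABBABABBABABBABBABABBABABBAB…BABBABBABABBABBABABBABABBABBABABBABBABABBABABBABBABABBABAB  (len 144)
9) BABBABABBABBABABBABABBABBABABBABBABABBABABBABBABABBABABBAB…BBABABBABABBABBABABBABABBABBABABBABBABABBABABBABBABABBABBA  (len 233)
10) BABBABABBABBABABBABABBABBABABBABBABABBABABBABBABABBABABBAB…BBABABBABABBABBABABBABABBABBABABBABBABABBABABBABBABABBABAB  (len 377)

233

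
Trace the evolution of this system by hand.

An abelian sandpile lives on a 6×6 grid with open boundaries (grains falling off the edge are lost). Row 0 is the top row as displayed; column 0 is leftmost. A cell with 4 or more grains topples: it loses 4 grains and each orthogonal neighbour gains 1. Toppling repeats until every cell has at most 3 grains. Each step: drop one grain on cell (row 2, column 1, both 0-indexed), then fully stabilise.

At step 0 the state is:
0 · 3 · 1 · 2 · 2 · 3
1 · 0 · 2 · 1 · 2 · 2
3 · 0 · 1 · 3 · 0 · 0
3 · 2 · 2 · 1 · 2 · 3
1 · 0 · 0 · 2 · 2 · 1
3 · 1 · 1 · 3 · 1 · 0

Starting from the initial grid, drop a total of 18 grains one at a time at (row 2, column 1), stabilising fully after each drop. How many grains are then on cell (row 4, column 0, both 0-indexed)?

2

step 0: 0 · 3 · 1 · 2 · 2 · 3
1 · 0 · 2 · 1 · 2 · 2
3 · 0 · 1 · 3 · 0 · 0
3 · 2 · 2 · 1 · 2 · 3
1 · 0 · 0 · 2 · 2 · 1
3 · 1 · 1 · 3 · 1 · 0
step 1: 0 · 3 · 1 · 2 · 2 · 3
1 · 0 · 2 · 1 · 2 · 2
3 · 1 · 1 · 3 · 0 · 0
3 · 2 · 2 · 1 · 2 · 3
1 · 0 · 0 · 2 · 2 · 1
3 · 1 · 1 · 3 · 1 · 0
step 2: 0 · 3 · 1 · 2 · 2 · 3
1 · 0 · 2 · 1 · 2 · 2
3 · 2 · 1 · 3 · 0 · 0
3 · 2 · 2 · 1 · 2 · 3
1 · 0 · 0 · 2 · 2 · 1
3 · 1 · 1 · 3 · 1 · 0
step 3: 0 · 3 · 1 · 2 · 2 · 3
1 · 0 · 2 · 1 · 2 · 2
3 · 3 · 1 · 3 · 0 · 0
3 · 2 · 2 · 1 · 2 · 3
1 · 0 · 0 · 2 · 2 · 1
3 · 1 · 1 · 3 · 1 · 0
step 4: 0 · 3 · 1 · 2 · 2 · 3
2 · 1 · 2 · 1 · 2 · 2
1 · 2 · 2 · 3 · 0 · 0
1 · 0 · 3 · 1 · 2 · 3
2 · 1 · 0 · 2 · 2 · 1
3 · 1 · 1 · 3 · 1 · 0
step 5: 0 · 3 · 1 · 2 · 2 · 3
2 · 1 · 2 · 1 · 2 · 2
1 · 3 · 2 · 3 · 0 · 0
1 · 0 · 3 · 1 · 2 · 3
2 · 1 · 0 · 2 · 2 · 1
3 · 1 · 1 · 3 · 1 · 0
step 6: 0 · 3 · 1 · 2 · 2 · 3
2 · 2 · 2 · 1 · 2 · 2
2 · 0 · 3 · 3 · 0 · 0
1 · 1 · 3 · 1 · 2 · 3
2 · 1 · 0 · 2 · 2 · 1
3 · 1 · 1 · 3 · 1 · 0
step 7: 0 · 3 · 1 · 2 · 2 · 3
2 · 2 · 2 · 1 · 2 · 2
2 · 1 · 3 · 3 · 0 · 0
1 · 1 · 3 · 1 · 2 · 3
2 · 1 · 0 · 2 · 2 · 1
3 · 1 · 1 · 3 · 1 · 0
step 8: 0 · 3 · 1 · 2 · 2 · 3
2 · 2 · 2 · 1 · 2 · 2
2 · 2 · 3 · 3 · 0 · 0
1 · 1 · 3 · 1 · 2 · 3
2 · 1 · 0 · 2 · 2 · 1
3 · 1 · 1 · 3 · 1 · 0
step 9: 0 · 3 · 1 · 2 · 2 · 3
2 · 2 · 2 · 1 · 2 · 2
2 · 3 · 3 · 3 · 0 · 0
1 · 1 · 3 · 1 · 2 · 3
2 · 1 · 0 · 2 · 2 · 1
3 · 1 · 1 · 3 · 1 · 0
step 10: 0 · 3 · 1 · 2 · 2 · 3
2 · 3 · 3 · 2 · 2 · 2
3 · 1 · 2 · 0 · 1 · 0
1 · 3 · 0 · 3 · 2 · 3
2 · 1 · 1 · 2 · 2 · 1
3 · 1 · 1 · 3 · 1 · 0
step 11: 0 · 3 · 1 · 2 · 2 · 3
2 · 3 · 3 · 2 · 2 · 2
3 · 2 · 2 · 0 · 1 · 0
1 · 3 · 0 · 3 · 2 · 3
2 · 1 · 1 · 2 · 2 · 1
3 · 1 · 1 · 3 · 1 · 0
step 12: 0 · 3 · 1 · 2 · 2 · 3
2 · 3 · 3 · 2 · 2 · 2
3 · 3 · 2 · 0 · 1 · 0
1 · 3 · 0 · 3 · 2 · 3
2 · 1 · 1 · 2 · 2 · 1
3 · 1 · 1 · 3 · 1 · 0
step 13: 2 · 1 · 3 · 2 · 2 · 3
1 · 0 · 2 · 3 · 2 · 2
2 · 1 · 1 · 1 · 1 · 0
3 · 1 · 2 · 3 · 2 · 3
2 · 2 · 1 · 2 · 2 · 1
3 · 1 · 1 · 3 · 1 · 0
step 14: 2 · 1 · 3 · 2 · 2 · 3
1 · 0 · 2 · 3 · 2 · 2
2 · 2 · 1 · 1 · 1 · 0
3 · 1 · 2 · 3 · 2 · 3
2 · 2 · 1 · 2 · 2 · 1
3 · 1 · 1 · 3 · 1 · 0
step 15: 2 · 1 · 3 · 2 · 2 · 3
1 · 0 · 2 · 3 · 2 · 2
2 · 3 · 1 · 1 · 1 · 0
3 · 1 · 2 · 3 · 2 · 3
2 · 2 · 1 · 2 · 2 · 1
3 · 1 · 1 · 3 · 1 · 0
step 16: 2 · 1 · 3 · 2 · 2 · 3
1 · 1 · 2 · 3 · 2 · 2
3 · 0 · 2 · 1 · 1 · 0
3 · 2 · 2 · 3 · 2 · 3
2 · 2 · 1 · 2 · 2 · 1
3 · 1 · 1 · 3 · 1 · 0
step 17: 2 · 1 · 3 · 2 · 2 · 3
1 · 1 · 2 · 3 · 2 · 2
3 · 1 · 2 · 1 · 1 · 0
3 · 2 · 2 · 3 · 2 · 3
2 · 2 · 1 · 2 · 2 · 1
3 · 1 · 1 · 3 · 1 · 0
step 18: 2 · 1 · 3 · 2 · 2 · 3
1 · 1 · 2 · 3 · 2 · 2
3 · 2 · 2 · 1 · 1 · 0
3 · 2 · 2 · 3 · 2 · 3
2 · 2 · 1 · 2 · 2 · 1
3 · 1 · 1 · 3 · 1 · 0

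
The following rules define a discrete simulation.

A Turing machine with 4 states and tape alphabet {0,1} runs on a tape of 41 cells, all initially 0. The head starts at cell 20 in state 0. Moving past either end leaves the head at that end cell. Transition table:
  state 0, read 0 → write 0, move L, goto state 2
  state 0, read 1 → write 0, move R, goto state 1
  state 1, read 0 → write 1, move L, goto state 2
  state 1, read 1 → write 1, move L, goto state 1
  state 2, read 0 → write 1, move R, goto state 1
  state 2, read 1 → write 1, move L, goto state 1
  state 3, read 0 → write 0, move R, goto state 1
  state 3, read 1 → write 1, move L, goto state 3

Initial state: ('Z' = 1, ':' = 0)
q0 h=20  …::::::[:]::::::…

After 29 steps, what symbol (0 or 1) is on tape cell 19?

1

0) q0 h=20  …::::::[:]::::::…
1) q2 h=19  …::::::[:]::::::…
2) q1 h=20  …:::::Z[:]::::::…
3) q2 h=19  …::::::[Z]Z:::::…
4) q1 h=18  …::::::[:]ZZ::::…
5) q2 h=17  …::::::[:]ZZZ:::…
6) q1 h=18  …:::::Z[Z]ZZ::::…
7) q1 h=17  …::::::[Z]ZZZ:::…
8) q1 h=16  …::::::[:]ZZZZ::…
9) q2 h=15  …::::::[:]ZZZZZ:…
10) q1 h=16  …:::::Z[Z]ZZZZ::…
11) q1 h=15  …::::::[Z]ZZZZZ:…
12) q1 h=14  …::::::[:]ZZZZZZ…
13) q2 h=13  …::::::[:]ZZZZZZ…
14) q1 h=14  …:::::Z[Z]ZZZZZZ…
15) q1 h=13  …::::::[Z]ZZZZZZ…
16) q1 h=12  …::::::[:]ZZZZZZ…
17) q2 h=11  …::::::[:]ZZZZZZ…
18) q1 h=12  …:::::Z[Z]ZZZZZZ…
19) q1 h=11  …::::::[Z]ZZZZZZ…
20) q1 h=10  …::::::[:]ZZZZZZ…
21) q2 h= 9  …::::::[:]ZZZZZZ…
22) q1 h=10  …:::::Z[Z]ZZZZZZ…
23) q1 h= 9  …::::::[Z]ZZZZZZ…
24) q1 h= 8  …::::::[:]ZZZZZZ…
25) q2 h= 7  …::::::[:]ZZZZZZ…
26) q1 h= 8  …:::::Z[Z]ZZZZZZ…
27) q1 h= 7  …::::::[Z]ZZZZZZ…
28) q1 h= 6  |::::::[:]ZZZZZZ…
29) q2 h= 5  |:::::[:]ZZZZZZ…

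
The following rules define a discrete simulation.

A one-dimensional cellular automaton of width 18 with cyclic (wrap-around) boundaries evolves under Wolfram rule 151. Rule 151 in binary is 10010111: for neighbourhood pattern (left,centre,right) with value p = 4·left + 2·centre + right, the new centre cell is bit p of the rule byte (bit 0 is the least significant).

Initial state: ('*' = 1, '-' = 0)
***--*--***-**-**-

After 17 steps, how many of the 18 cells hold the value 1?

16

0) ***--*--***-**-**-
1) -*-*****-*--------
2) **--***--*********
3) *-**-*-**-********
4) -----*-----*******
5) ***********-*****-
6) -*********---***--
7) *-*******-***-*-**
8) ---*****---*--*--*
9) ***-***-**********
10) **---*---*********
11) *-*******-********
12) ---*****---*******
13) ***-***-***-*****-
14) -*---*---*---***--
15) *************-*-**
16) ************--*--*
17) ***********-*****-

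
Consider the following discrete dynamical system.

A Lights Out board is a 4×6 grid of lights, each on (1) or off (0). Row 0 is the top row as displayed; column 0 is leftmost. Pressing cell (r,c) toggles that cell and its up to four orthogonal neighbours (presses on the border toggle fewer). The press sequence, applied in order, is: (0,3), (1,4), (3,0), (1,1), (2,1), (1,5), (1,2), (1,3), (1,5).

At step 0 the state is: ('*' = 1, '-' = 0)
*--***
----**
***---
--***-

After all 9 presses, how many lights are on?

step 0: *--***
----**
***---
--***-
step 1: *-*--*
---***
***---
--***-
step 2: *-*-**
------
***-*-
--***-
step 3: *-*-**
------
-**-*-
*****-
step 4: ***-**
***---
--*-*-
*****-
step 5: ***-**
*-*---
**--*-
*-***-
step 6: ***-*-
*-*-**
**--**
*-***-
step 7: **--*-
**-***
***-**
*-***-
step 8: **-**-
***--*
******
*-***-
step 9: **-***
***-*-
*****-
*-***-

18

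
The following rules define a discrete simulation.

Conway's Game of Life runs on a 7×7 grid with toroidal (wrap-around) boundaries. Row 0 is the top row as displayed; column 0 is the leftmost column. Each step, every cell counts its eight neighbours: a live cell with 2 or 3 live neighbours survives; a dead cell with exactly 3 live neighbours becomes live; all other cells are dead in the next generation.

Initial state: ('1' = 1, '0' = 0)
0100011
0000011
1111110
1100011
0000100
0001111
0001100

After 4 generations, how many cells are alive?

gen 0: 0100011
0000011
1111110
1100011
0000100
0001111
0001100
gen 1: 1000001
0001000
0011000
0000000
0001000
0000000
1011000
gen 2: 1111001
0011000
0011000
0011000
0000000
0011000
1100001
gen 3: 0001001
1000100
0100100
0011000
0000000
1110000
0000001
gen 4: 1000011
1001110
0110100
0011000
0001000
1100000
0110001

18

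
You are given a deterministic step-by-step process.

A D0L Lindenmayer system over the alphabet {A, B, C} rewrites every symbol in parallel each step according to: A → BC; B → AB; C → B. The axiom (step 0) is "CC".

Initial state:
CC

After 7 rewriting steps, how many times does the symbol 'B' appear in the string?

48

gen 0: CC
gen 1: BB
gen 2: ABAB
gen 3: BCABBCAB
gen 4: ABBBCABABBBCAB
gen 5: BCABABABBBCABBCABABABBBCAB
gen 6: ABBBCABBCABBCABABABBBCABABBBCABBCABBCABABABBBCAB
gen 7: BCABABABBBCABABBBCABABBBCABBCABBCABABABBBCABBCABABABBBCABABBBCABABBBCABBCABBCABABABBBCAB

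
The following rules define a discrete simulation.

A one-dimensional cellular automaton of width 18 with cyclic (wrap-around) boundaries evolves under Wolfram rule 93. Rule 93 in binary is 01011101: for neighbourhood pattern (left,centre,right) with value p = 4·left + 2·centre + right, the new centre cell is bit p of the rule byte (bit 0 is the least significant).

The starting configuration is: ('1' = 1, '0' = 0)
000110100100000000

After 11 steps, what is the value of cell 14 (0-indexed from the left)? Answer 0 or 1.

[0] 000110100100000000
[1] 110110110111111111
[2] 010110110100000000
[3] 010110110111111111
[4] 010110110100000001
[5] 010110110111111101
[6] 010110110100000101
[7] 010110110111110101
[8] 010110110100010101
[9] 010110110111010101
[10] 010110110101010101
[11] 010110110101010101

0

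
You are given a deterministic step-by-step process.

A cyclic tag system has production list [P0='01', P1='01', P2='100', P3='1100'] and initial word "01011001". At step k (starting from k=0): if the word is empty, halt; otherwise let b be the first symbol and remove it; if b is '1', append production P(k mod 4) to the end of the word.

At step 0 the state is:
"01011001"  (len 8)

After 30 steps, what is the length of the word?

19

k=0  "01011001"  (len 8)
k=1  "1011001"  (len 7)
k=2  "01100101"  (len 8)
k=3  "1100101"  (len 7)
k=4  "1001011100"  (len 10)
k=5  "00101110001"  (len 11)
k=6  "0101110001"  (len 10)
k=7  "101110001"  (len 9)
k=8  "011100011100"  (len 12)
k=9  "11100011100"  (len 11)
k=10  "110001110001"  (len 12)
k=11  "10001110001100"  (len 14)
k=12  "00011100011001100"  (len 17)
k=13  "0011100011001100"  (len 16)
k=14  "011100011001100"  (len 15)
k=15  "11100011001100"  (len 14)
k=16  "11000110011001100"  (len 17)
k=17  "100011001100110001"  (len 18)
k=18  "0001100110011000101"  (len 19)
k=19  "001100110011000101"  (len 18)
k=20  "01100110011000101"  (len 17)
k=21  "1100110011000101"  (len 16)
k=22  "10011001100010101"  (len 17)
k=23  "0011001100010101100"  (len 19)
k=24  "011001100010101100"  (len 18)
k=25  "11001100010101100"  (len 17)
k=26  "100110001010110001"  (len 18)
k=27  "00110001010110001100"  (len 20)
k=28  "0110001010110001100"  (len 19)
k=29  "110001010110001100"  (len 18)
k=30  "1000101011000110001"  (len 19)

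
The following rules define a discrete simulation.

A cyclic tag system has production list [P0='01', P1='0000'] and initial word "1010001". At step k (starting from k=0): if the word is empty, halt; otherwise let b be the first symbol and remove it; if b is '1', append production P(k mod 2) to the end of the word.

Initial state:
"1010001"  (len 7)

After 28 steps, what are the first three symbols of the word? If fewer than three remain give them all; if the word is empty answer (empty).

101

0) "1010001"  (len 7)
1) "01000101"  (len 8)
2) "1000101"  (len 7)
3) "00010101"  (len 8)
4) "0010101"  (len 7)
5) "010101"  (len 6)
6) "10101"  (len 5)
7) "010101"  (len 6)
8) "10101"  (len 5)
9) "010101"  (len 6)
10) "10101"  (len 5)
11) "010101"  (len 6)
12) "10101"  (len 5)
13) "010101"  (len 6)
14) "10101"  (len 5)
15) "010101"  (len 6)
16) "10101"  (len 5)
17) "010101"  (len 6)
18) "10101"  (len 5)
19) "010101"  (len 6)
20) "10101"  (len 5)
21) "010101"  (len 6)
22) "10101"  (len 5)
23) "010101"  (len 6)
24) "10101"  (len 5)
25) "010101"  (len 6)
26) "10101"  (len 5)
27) "010101"  (len 6)
28) "10101"  (len 5)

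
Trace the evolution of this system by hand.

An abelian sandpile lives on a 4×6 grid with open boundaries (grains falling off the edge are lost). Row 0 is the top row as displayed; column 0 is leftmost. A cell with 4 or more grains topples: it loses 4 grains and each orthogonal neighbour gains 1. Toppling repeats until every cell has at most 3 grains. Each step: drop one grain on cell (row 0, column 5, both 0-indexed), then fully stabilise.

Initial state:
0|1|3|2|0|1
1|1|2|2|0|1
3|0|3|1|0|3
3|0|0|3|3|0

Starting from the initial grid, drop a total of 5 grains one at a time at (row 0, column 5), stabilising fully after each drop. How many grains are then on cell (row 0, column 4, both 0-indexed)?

1

[0] 0|1|3|2|0|1
1|1|2|2|0|1
3|0|3|1|0|3
3|0|0|3|3|0
[1] 0|1|3|2|0|2
1|1|2|2|0|1
3|0|3|1|0|3
3|0|0|3|3|0
[2] 0|1|3|2|0|3
1|1|2|2|0|1
3|0|3|1|0|3
3|0|0|3|3|0
[3] 0|1|3|2|1|0
1|1|2|2|0|2
3|0|3|1|0|3
3|0|0|3|3|0
[4] 0|1|3|2|1|1
1|1|2|2|0|2
3|0|3|1|0|3
3|0|0|3|3|0
[5] 0|1|3|2|1|2
1|1|2|2|0|2
3|0|3|1|0|3
3|0|0|3|3|0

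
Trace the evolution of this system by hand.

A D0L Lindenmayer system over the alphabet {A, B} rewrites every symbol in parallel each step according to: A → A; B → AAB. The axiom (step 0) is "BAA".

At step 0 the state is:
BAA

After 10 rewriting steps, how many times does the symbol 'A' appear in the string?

22

0) BAA
1) AABAA
2) AAAABAA
3) AAAAAABAA
4) AAAAAAAABAA
5) AAAAAAAAAABAA
6) AAAAAAAAAAAABAA
7) AAAAAAAAAAAAAABAA
8) AAAAAAAAAAAAAAAABAA
9) AAAAAAAAAAAAAAAAAABAA
10) AAAAAAAAAAAAAAAAAAAABAA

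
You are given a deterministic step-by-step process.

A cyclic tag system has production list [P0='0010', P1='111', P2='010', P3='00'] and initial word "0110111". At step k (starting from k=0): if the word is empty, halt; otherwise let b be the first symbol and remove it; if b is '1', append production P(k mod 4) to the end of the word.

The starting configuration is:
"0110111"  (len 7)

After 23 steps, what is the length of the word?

t=0: "0110111"  (len 7)
t=1: "110111"  (len 6)
t=2: "10111111"  (len 8)
t=3: "0111111010"  (len 10)
t=4: "111111010"  (len 9)
t=5: "111110100010"  (len 12)
t=6: "11110100010111"  (len 14)
t=7: "1110100010111010"  (len 16)
t=8: "11010001011101000"  (len 17)
t=9: "10100010111010000010"  (len 20)
t=10: "0100010111010000010111"  (len 22)
t=11: "100010111010000010111"  (len 21)
t=12: "0001011101000001011100"  (len 22)
t=13: "001011101000001011100"  (len 21)
t=14: "01011101000001011100"  (len 20)
t=15: "1011101000001011100"  (len 19)
t=16: "01110100000101110000"  (len 20)
t=17: "1110100000101110000"  (len 19)
t=18: "110100000101110000111"  (len 21)
t=19: "10100000101110000111010"  (len 23)
t=20: "010000010111000011101000"  (len 24)
t=21: "10000010111000011101000"  (len 23)
t=22: "0000010111000011101000111"  (len 25)
t=23: "000010111000011101000111"  (len 24)

24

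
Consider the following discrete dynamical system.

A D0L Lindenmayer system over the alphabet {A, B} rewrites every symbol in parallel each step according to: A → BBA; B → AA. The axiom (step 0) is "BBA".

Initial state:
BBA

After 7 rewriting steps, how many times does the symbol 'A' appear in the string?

1165

0) BBA
1) AAAABBA
2) BBABBABBABBAAAAABBA
3) AAAABBAAAAABBAAAAABBAAAAABBABBABBABBABBAAAAABBA
4) BBABBABBABBAAAAABBABBABBABBABBAAAAABBABBABBABBABBAAAAABBAB…ABBAAAAABBAAAAABBAAAAABBAAAAABBAAAAABBABBABBABBABBAAAAABBA  (len 123)
5) AAAABBAAAAABBAAAAABBAAAAABBABBABBABBABBAAAAABBAAAAABBAAAAA…ABBAAAAABBAAAAABBAAAAABBAAAAABBAAAAABBABBABBABBABBAAAAABBA  (len 311)
6) BBABBABBABBAAAAABBABBABBABBABBAAAAABBABBABBABBABBAAAAABBAB…ABBAAAAABBAAAAABBAAAAABBAAAAABBAAAAABBABBABBABBABBAAAAABBA  (len 803)
7) AAAABBAAAAABBAAAAABBAAAAABBABBABBABBABBAAAAABBAAAAABBAAAAA…ABBAAAAABBAAAAABBAAAAABBAAAAABBAAAAABBABBABBABBABBAAAAABBA  (len 2047)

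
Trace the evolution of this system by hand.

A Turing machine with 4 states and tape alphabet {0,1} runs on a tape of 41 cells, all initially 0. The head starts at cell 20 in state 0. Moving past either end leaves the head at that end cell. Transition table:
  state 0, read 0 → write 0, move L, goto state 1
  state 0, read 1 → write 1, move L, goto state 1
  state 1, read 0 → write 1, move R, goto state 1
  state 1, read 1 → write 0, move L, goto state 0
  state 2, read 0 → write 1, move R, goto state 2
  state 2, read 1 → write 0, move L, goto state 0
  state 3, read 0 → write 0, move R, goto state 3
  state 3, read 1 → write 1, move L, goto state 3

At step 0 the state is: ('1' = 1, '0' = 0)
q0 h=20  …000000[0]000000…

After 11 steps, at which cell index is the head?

gen 0: q0 h=20  …000000[0]000000…
gen 1: q1 h=19  …000000[0]000000…
gen 2: q1 h=20  …000001[0]000000…
gen 3: q1 h=21  …000011[0]000000…
gen 4: q1 h=22  …000111[0]000000…
gen 5: q1 h=23  …001111[0]000000…
gen 6: q1 h=24  …011111[0]000000…
gen 7: q1 h=25  …111111[0]000000…
gen 8: q1 h=26  …111111[0]000000…
gen 9: q1 h=27  …111111[0]000000…
gen 10: q1 h=28  …111111[0]000000…
gen 11: q1 h=29  …111111[0]000000…

29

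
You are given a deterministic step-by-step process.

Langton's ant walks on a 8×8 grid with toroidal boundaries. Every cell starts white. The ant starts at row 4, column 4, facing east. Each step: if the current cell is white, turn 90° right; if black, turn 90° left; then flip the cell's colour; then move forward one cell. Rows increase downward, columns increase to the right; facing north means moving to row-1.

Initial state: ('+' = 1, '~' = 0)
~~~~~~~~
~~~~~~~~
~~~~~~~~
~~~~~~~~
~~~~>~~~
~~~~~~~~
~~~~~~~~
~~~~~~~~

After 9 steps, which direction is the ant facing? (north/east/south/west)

north

gen 0: ~~~~~~~~
~~~~~~~~
~~~~~~~~
~~~~~~~~
~~~~>~~~
~~~~~~~~
~~~~~~~~
~~~~~~~~
gen 1: ~~~~~~~~
~~~~~~~~
~~~~~~~~
~~~~~~~~
~~~~+~~~
~~~~v~~~
~~~~~~~~
~~~~~~~~
gen 2: ~~~~~~~~
~~~~~~~~
~~~~~~~~
~~~~~~~~
~~~~+~~~
~~~<+~~~
~~~~~~~~
~~~~~~~~
gen 3: ~~~~~~~~
~~~~~~~~
~~~~~~~~
~~~~~~~~
~~~^+~~~
~~~++~~~
~~~~~~~~
~~~~~~~~
gen 4: ~~~~~~~~
~~~~~~~~
~~~~~~~~
~~~~~~~~
~~~+>~~~
~~~++~~~
~~~~~~~~
~~~~~~~~
gen 5: ~~~~~~~~
~~~~~~~~
~~~~~~~~
~~~~^~~~
~~~+~~~~
~~~++~~~
~~~~~~~~
~~~~~~~~
gen 6: ~~~~~~~~
~~~~~~~~
~~~~~~~~
~~~~+>~~
~~~+~~~~
~~~++~~~
~~~~~~~~
~~~~~~~~
gen 7: ~~~~~~~~
~~~~~~~~
~~~~~~~~
~~~~++~~
~~~+~v~~
~~~++~~~
~~~~~~~~
~~~~~~~~
gen 8: ~~~~~~~~
~~~~~~~~
~~~~~~~~
~~~~++~~
~~~+<+~~
~~~++~~~
~~~~~~~~
~~~~~~~~
gen 9: ~~~~~~~~
~~~~~~~~
~~~~~~~~
~~~~^+~~
~~~+++~~
~~~++~~~
~~~~~~~~
~~~~~~~~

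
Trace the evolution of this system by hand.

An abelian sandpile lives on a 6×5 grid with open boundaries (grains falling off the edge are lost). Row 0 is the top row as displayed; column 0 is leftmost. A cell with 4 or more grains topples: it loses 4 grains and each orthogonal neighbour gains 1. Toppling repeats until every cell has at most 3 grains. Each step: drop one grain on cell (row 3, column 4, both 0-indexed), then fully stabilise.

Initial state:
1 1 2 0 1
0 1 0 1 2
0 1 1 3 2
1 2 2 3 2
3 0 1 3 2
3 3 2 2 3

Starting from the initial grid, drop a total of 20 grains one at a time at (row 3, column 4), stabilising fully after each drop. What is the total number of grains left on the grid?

k=0  1 1 2 0 1
0 1 0 1 2
0 1 1 3 2
1 2 2 3 2
3 0 1 3 2
3 3 2 2 3
k=1  1 1 2 0 1
0 1 0 1 2
0 1 1 3 2
1 2 2 3 3
3 0 1 3 2
3 3 2 2 3
k=2  1 1 2 0 1
0 1 0 2 3
0 1 2 1 0
1 2 3 2 3
3 0 2 2 1
3 3 3 0 1
k=3  1 1 2 0 1
0 1 0 2 3
0 1 2 1 1
1 2 3 3 0
3 0 2 2 2
3 3 3 0 1
k=4  1 1 2 0 1
0 1 0 2 3
0 1 2 1 1
1 2 3 3 1
3 0 2 2 2
3 3 3 0 1
k=5  1 1 2 0 1
0 1 0 2 3
0 1 2 1 1
1 2 3 3 2
3 0 2 2 2
3 3 3 0 1
k=6  1 1 2 0 1
0 1 0 2 3
0 1 2 1 1
1 2 3 3 3
3 0 2 2 2
3 3 3 0 1
k=7  1 1 2 0 1
0 1 0 2 3
0 1 3 2 2
1 3 0 1 1
3 0 3 3 3
3 3 3 0 1
k=8  1 1 2 0 1
0 1 0 2 3
0 1 3 2 2
1 3 0 1 2
3 0 3 3 3
3 3 3 0 1
k=9  1 1 2 0 1
0 1 0 2 3
0 1 3 2 2
1 3 0 1 3
3 0 3 3 3
3 3 3 0 1
k=10  1 1 2 0 1
0 1 0 2 3
0 1 3 2 3
2 3 1 3 1
0 3 1 1 1
1 1 1 2 2
k=11  1 1 2 0 1
0 1 0 2 3
0 1 3 2 3
2 3 1 3 2
0 3 1 1 1
1 1 1 2 2
k=12  1 1 2 0 1
0 1 0 2 3
0 1 3 2 3
2 3 1 3 3
0 3 1 1 1
1 1 1 2 2
k=13  1 1 2 1 2
0 1 2 0 1
0 2 0 2 2
2 3 3 1 2
0 3 1 2 2
1 1 1 2 2
k=14  1 1 2 1 2
0 1 2 0 1
0 2 0 2 2
2 3 3 1 3
0 3 1 2 2
1 1 1 2 2
k=15  1 1 2 1 2
0 1 2 0 1
0 2 0 2 3
2 3 3 2 0
0 3 1 2 3
1 1 1 2 2
k=16  1 1 2 1 2
0 1 2 0 1
0 2 0 2 3
2 3 3 2 1
0 3 1 2 3
1 1 1 2 2
k=17  1 1 2 1 2
0 1 2 0 1
0 2 0 2 3
2 3 3 2 2
0 3 1 2 3
1 1 1 2 2
k=18  1 1 2 1 2
0 1 2 0 1
0 2 0 2 3
2 3 3 2 3
0 3 1 2 3
1 1 1 2 2
k=19  1 1 2 1 2
0 1 2 0 2
0 2 0 3 0
2 3 3 3 2
0 3 1 3 0
1 1 1 2 3
k=20  1 1 2 1 2
0 1 2 0 2
0 2 0 3 0
2 3 3 3 3
0 3 1 3 0
1 1 1 2 3

46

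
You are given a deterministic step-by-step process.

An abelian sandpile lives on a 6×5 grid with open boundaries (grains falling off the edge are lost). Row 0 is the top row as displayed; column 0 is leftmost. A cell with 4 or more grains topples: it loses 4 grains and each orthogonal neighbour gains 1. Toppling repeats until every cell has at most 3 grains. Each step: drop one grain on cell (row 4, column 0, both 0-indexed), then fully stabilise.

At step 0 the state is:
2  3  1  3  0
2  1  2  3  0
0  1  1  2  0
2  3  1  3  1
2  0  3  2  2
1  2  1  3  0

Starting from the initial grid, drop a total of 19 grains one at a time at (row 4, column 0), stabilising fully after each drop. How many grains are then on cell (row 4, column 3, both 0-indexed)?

3

t=0: 2  3  1  3  0
2  1  2  3  0
0  1  1  2  0
2  3  1  3  1
2  0  3  2  2
1  2  1  3  0
t=1: 2  3  1  3  0
2  1  2  3  0
0  1  1  2  0
2  3  1  3  1
3  0  3  2  2
1  2  1  3  0
t=2: 2  3  1  3  0
2  1  2  3  0
0  1  1  2  0
3  3  1  3  1
0  1  3  2  2
2  2  1  3  0
t=3: 2  3  1  3  0
2  1  2  3  0
0  1  1  2  0
3  3  1  3  1
1  1  3  2  2
2  2  1  3  0
t=4: 2  3  1  3  0
2  1  2  3  0
0  1  1  2  0
3  3  1  3  1
2  1  3  2  2
2  2  1  3  0
t=5: 2  3  1  3  0
2  1  2  3  0
0  1  1  2  0
3  3  1  3  1
3  1  3  2  2
2  2  1  3  0
t=6: 2  3  1  3  0
2  1  2  3  0
1  2  1  2  0
1  0  2  3  1
1  3  3  2  2
3  2  1  3  0
t=7: 2  3  1  3  0
2  1  2  3  0
1  2  1  2  0
1  0  2  3  1
2  3  3  2  2
3  2  1  3  0
t=8: 2  3  1  3  0
2  1  2  3  0
1  2  1  2  0
1  0  2  3  1
3  3  3  2  2
3  2  1  3  0
t=9: 2  3  1  3  0
2  1  2  3  0
1  2  1  2  0
2  1  3  3  1
2  2  0  3  2
1  0  3  3  0
t=10: 2  3  1  3  0
2  1  2  3  0
1  2  1  2  0
2  1  3  3  1
3  2  0  3  2
1  0  3  3  0
t=11: 2  3  1  3  0
2  1  2  3  0
1  2  1  2  0
3  1  3  3  1
0  3  0  3  2
2  0  3  3  0
t=12: 2  3  1  3  0
2  1  2  3  0
1  2  1  2  0
3  1  3  3  1
1  3  0  3  2
2  0  3  3  0
t=13: 2  3  1  3  0
2  1  2  3  0
1  2  1  2  0
3  1  3  3  1
2  3  0  3  2
2  0  3  3  0
t=14: 2  3  1  3  0
2  1  2  3  0
1  2  1  2  0
3  1  3  3  1
3  3  0  3  2
2  0  3  3  0
t=15: 2  3  1  3  0
2  1  2  3  0
2  2  1  2  0
0  3  3  3  1
2  0  1  3  2
3  1  3  3  0
t=16: 2  3  1  3  0
2  1  2  3  0
2  2  1  2  0
0  3  3  3  1
3  0  1  3  2
3  1  3  3  0
t=17: 2  3  1  3  0
2  1  2  3  0
2  2  1  2  0
1  3  3  3  1
1  1  1  3  2
0  2  3  3  0
t=18: 2  3  1  3  0
2  1  2  3  0
2  2  1  2  0
1  3  3  3  1
2  1  1  3  2
0  2  3  3  0
t=19: 2  3  1  3  0
2  1  2  3  0
2  2  1  2  0
1  3  3  3  1
3  1  1  3  2
0  2  3  3  0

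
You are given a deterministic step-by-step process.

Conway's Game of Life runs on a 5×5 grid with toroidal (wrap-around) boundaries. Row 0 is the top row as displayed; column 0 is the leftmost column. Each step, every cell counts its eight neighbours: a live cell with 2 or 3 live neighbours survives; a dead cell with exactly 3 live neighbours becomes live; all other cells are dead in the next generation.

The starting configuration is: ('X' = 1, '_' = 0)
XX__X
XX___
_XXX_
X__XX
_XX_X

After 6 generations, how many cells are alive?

gen 0: XX__X
XX___
_XXX_
X__XX
_XX_X
gen 1: ___XX
___X_
___X_
_____
__X__
gen 2: __XXX
__XX_
_____
_____
___X_
gen 3: ____X
__X_X
_____
_____
__XXX
gen 4: X_X_X
___X_
_____
___X_
___XX
gen 5: X_X__
___XX
_____
___XX
X_X__
gen 6: X_X__
___XX
_____
___XX
X_X__

8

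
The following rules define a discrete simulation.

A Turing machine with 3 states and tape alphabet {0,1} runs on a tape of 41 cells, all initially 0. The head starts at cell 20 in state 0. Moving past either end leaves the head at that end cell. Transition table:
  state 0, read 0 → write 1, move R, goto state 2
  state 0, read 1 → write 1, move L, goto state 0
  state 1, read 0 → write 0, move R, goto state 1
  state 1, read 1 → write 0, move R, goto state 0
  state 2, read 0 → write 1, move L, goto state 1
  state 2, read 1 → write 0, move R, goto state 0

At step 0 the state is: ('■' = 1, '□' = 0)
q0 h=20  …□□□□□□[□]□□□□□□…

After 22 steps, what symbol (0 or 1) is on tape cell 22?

1

0) q0 h=20  …□□□□□□[□]□□□□□□…
1) q2 h=21  …□□□□□■[□]□□□□□□…
2) q1 h=20  …□□□□□□[■]■□□□□□…
3) q0 h=21  …□□□□□□[■]□□□□□□…
4) q0 h=20  …□□□□□□[□]■□□□□□…
5) q2 h=21  …□□□□□■[■]□□□□□□…
6) q0 h=22  …□□□□■□[□]□□□□□□…
7) q2 h=23  …□□□■□■[□]□□□□□□…
8) q1 h=22  …□□□□■□[■]■□□□□□…
9) q0 h=23  …□□□■□□[■]□□□□□□…
10) q0 h=22  …□□□□■□[□]■□□□□□…
11) q2 h=23  …□□□■□■[■]□□□□□□…
12) q0 h=24  …□□■□■□[□]□□□□□□…
13) q2 h=25  …□■□■□■[□]□□□□□□…
14) q1 h=24  …□□■□■□[■]■□□□□□…
15) q0 h=25  …□■□■□□[■]□□□□□□…
16) q0 h=24  …□□■□■□[□]■□□□□□…
17) q2 h=25  …□■□■□■[■]□□□□□□…
18) q0 h=26  …■□■□■□[□]□□□□□□…
19) q2 h=27  …□■□■□■[□]□□□□□□…
20) q1 h=26  …■□■□■□[■]■□□□□□…
21) q0 h=27  …□■□■□□[■]□□□□□□…
22) q0 h=26  …■□■□■□[□]■□□□□□…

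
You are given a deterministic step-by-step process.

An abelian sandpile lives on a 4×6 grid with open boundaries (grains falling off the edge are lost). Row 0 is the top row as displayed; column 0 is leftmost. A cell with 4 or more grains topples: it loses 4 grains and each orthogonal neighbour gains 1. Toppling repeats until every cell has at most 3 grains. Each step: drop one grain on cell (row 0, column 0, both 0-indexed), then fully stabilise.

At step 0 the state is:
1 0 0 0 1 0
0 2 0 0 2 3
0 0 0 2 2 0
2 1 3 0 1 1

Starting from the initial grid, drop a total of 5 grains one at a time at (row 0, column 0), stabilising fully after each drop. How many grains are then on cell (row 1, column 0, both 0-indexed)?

k=0  1 0 0 0 1 0
0 2 0 0 2 3
0 0 0 2 2 0
2 1 3 0 1 1
k=1  2 0 0 0 1 0
0 2 0 0 2 3
0 0 0 2 2 0
2 1 3 0 1 1
k=2  3 0 0 0 1 0
0 2 0 0 2 3
0 0 0 2 2 0
2 1 3 0 1 1
k=3  0 1 0 0 1 0
1 2 0 0 2 3
0 0 0 2 2 0
2 1 3 0 1 1
k=4  1 1 0 0 1 0
1 2 0 0 2 3
0 0 0 2 2 0
2 1 3 0 1 1
k=5  2 1 0 0 1 0
1 2 0 0 2 3
0 0 0 2 2 0
2 1 3 0 1 1

1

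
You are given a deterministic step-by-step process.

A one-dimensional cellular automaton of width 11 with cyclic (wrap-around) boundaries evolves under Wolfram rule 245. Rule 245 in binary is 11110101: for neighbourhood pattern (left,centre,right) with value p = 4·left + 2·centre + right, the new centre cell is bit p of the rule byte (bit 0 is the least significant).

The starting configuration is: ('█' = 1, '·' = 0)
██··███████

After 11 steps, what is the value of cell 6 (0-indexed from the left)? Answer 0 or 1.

1

0) ██··███████
1) ███··██████
2) ████··█████
3) █████··████
4) ██████··███
5) ███████··██
6) ████████··█
7) █████████··
8) ·█████████·
9) ··█████████
10) █··████████
11) ██··███████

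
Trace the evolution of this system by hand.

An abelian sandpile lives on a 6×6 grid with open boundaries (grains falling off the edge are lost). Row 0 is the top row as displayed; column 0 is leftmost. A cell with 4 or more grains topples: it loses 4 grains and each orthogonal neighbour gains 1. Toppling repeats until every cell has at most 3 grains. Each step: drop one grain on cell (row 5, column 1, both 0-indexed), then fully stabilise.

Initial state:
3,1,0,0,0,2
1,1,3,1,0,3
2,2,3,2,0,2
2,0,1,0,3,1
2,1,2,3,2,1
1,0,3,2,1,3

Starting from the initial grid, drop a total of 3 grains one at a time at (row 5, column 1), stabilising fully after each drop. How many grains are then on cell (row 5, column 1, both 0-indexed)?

k=0  3,1,0,0,0,2
1,1,3,1,0,3
2,2,3,2,0,2
2,0,1,0,3,1
2,1,2,3,2,1
1,0,3,2,1,3
k=1  3,1,0,0,0,2
1,1,3,1,0,3
2,2,3,2,0,2
2,0,1,0,3,1
2,1,2,3,2,1
1,1,3,2,1,3
k=2  3,1,0,0,0,2
1,1,3,1,0,3
2,2,3,2,0,2
2,0,1,0,3,1
2,1,2,3,2,1
1,2,3,2,1,3
k=3  3,1,0,0,0,2
1,1,3,1,0,3
2,2,3,2,0,2
2,0,1,0,3,1
2,1,2,3,2,1
1,3,3,2,1,3

3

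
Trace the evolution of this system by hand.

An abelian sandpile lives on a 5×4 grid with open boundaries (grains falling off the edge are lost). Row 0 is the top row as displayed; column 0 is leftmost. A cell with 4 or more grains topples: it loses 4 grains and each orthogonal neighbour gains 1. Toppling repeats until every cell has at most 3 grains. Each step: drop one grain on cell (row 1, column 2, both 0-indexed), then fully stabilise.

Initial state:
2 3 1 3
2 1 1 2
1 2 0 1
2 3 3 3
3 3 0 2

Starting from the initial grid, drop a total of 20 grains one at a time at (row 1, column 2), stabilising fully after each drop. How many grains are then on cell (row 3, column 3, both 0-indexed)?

t=0: 2 3 1 3
2 1 1 2
1 2 0 1
2 3 3 3
3 3 0 2
t=1: 2 3 1 3
2 1 2 2
1 2 0 1
2 3 3 3
3 3 0 2
t=2: 2 3 1 3
2 1 3 2
1 2 0 1
2 3 3 3
3 3 0 2
t=3: 2 3 2 3
2 2 0 3
1 2 1 1
2 3 3 3
3 3 0 2
t=4: 2 3 2 3
2 2 1 3
1 2 1 1
2 3 3 3
3 3 0 2
t=5: 2 3 2 3
2 2 2 3
1 2 1 1
2 3 3 3
3 3 0 2
t=6: 2 3 2 3
2 2 3 3
1 2 1 1
2 3 3 3
3 3 0 2
t=7: 3 1 1 1
3 0 3 1
1 3 2 2
2 3 3 3
3 3 0 2
t=8: 3 1 2 1
3 1 0 2
1 3 3 2
2 3 3 3
3 3 0 2
t=9: 3 1 2 1
3 1 1 2
1 3 3 2
2 3 3 3
3 3 0 2
t=10: 3 1 2 1
3 1 2 2
1 3 3 2
2 3 3 3
3 3 0 2
t=11: 3 1 2 1
3 1 3 2
1 3 3 2
2 3 3 3
3 3 0 2
t=12: 3 1 3 2
3 3 2 0
3 1 3 1
0 3 2 1
1 1 2 3
t=13: 3 1 3 2
3 3 3 0
3 1 3 1
0 3 2 1
1 1 2 3
t=14: 1 0 1 3
2 3 3 1
1 1 2 2
2 1 0 2
1 2 3 3
t=15: 1 1 2 3
3 0 1 2
1 2 3 2
2 1 0 2
1 2 3 3
t=16: 1 1 2 3
3 0 2 2
1 2 3 2
2 1 0 2
1 2 3 3
t=17: 1 1 2 3
3 0 3 2
1 2 3 2
2 1 0 2
1 2 3 3
t=18: 1 1 3 3
3 1 1 3
1 3 0 3
2 1 1 2
1 2 3 3
t=19: 1 1 3 3
3 1 2 3
1 3 0 3
2 1 1 2
1 2 3 3
t=20: 1 1 3 3
3 1 3 3
1 3 0 3
2 1 1 2
1 2 3 3

2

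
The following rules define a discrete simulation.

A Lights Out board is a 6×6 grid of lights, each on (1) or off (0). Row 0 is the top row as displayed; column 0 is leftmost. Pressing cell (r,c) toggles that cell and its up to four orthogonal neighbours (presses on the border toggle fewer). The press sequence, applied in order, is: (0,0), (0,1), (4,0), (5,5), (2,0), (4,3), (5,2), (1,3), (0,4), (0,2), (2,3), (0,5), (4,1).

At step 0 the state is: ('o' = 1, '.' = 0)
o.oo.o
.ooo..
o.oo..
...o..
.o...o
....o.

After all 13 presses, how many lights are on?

0) o.oo.o
.ooo..
o.oo..
...o..
.o...o
....o.
1) .ooo.o
oooo..
o.oo..
...o..
.o...o
....o.
2) o..o.o
o.oo..
o.oo..
...o..
.o...o
....o.
3) o..o.o
o.oo..
o.oo..
o..o..
o....o
o...o.
4) o..o.o
o.oo..
o.oo..
o..o..
o.....
o....o
5) o..o.o
..oo..
.ooo..
...o..
o.....
o....o
6) o..o.o
..oo..
.ooo..
......
o.ooo.
o..o.o
7) o..o.o
..oo..
.ooo..
......
o..oo.
ooo..o
8) o....o
....o.
.oo...
......
o..oo.
ooo..o
9) o..oo.
......
.oo...
......
o..oo.
ooo..o
10) ooo.o.
..o...
.oo...
......
o..oo.
ooo..o
11) ooo.o.
..oo..
.o.oo.
...o..
o..oo.
ooo..o
12) ooo..o
..oo.o
.o.oo.
...o..
o..oo.
ooo..o
13) ooo..o
..oo.o
.o.oo.
.o.o..
.oooo.
o.o..o

19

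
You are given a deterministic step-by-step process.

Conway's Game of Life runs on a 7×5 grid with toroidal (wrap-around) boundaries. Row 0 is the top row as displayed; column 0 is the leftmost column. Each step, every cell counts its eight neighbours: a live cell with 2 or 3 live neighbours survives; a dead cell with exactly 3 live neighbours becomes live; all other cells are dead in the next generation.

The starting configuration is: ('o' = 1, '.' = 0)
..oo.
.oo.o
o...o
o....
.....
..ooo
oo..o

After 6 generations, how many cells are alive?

step 0: ..oo.
.oo.o
o...o
o....
.....
..ooo
oo..o
step 1: .....
.oo.o
...oo
o...o
...oo
.oooo
oo...
step 2: ..o..
o.o.o
.oo..
o....
.o...
.o...
oo.oo
step 3: ..o..
o.o..
..ooo
o.o..
oo...
.o..o
oo.oo
step 4: ..o..
..o.o
o.o.o
o.o..
..o.o
...o.
.o.oo
step 5: ooo.o
o.o.o
o.o.o
o.o..
.oo.o
o....
...oo
step 6: ..o..
..o..
..o..
..o..
..ooo
ooo..
..oo.

12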